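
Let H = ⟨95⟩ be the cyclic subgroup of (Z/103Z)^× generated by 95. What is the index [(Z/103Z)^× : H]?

3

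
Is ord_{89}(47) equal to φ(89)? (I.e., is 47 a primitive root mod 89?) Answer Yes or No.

φ(89) = 89 − 1 = 88 = 2^3 · 11.
47 is a primitive root mod 89 iff 47^(φ(89)/q) ≢ 1 for every prime q | φ(89), i.e. q ∈ {2, 11}.
47^44 ≡ 1 (mod 89)  [q = 2: ≡ 1 ✗]
47^8 ≡ 32 (mod 89)  [q = 11: ≢ 1 ✓]
Since 47^44 ≡ 1, the order of 47 divides 44 < 88, so 47 is not a primitive root.

No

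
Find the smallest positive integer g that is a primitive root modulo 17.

φ(17) = 17 − 1 = 16 = 2^4.
g is a primitive root iff g^(16/q) ≢ 1 (mod 17) for each prime q ∈ {2}.
g = 2: 2^8 ≡ 1 — hits 1, so not a primitive root.
g = 3: 3^8 ≡ 16 — none is 1, so 3 is a primitive root.
So 3 is the smallest generator of (Z/17Z)^×.

3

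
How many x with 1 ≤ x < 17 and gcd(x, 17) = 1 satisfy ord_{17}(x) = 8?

4

φ(17) = 17 − 1 = 16 = 2^4.
(Z/17Z)^× is cyclic (|G| = 16); a cyclic group of order m has exactly φ(d) elements of each order d | m, and none otherwise.
8 = 2^3 divides 16, and φ(8) = 4.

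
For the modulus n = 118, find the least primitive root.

11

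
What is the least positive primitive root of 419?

2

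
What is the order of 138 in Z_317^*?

158

Since 138 ∈ (Z/317Z)^×, its order divides φ(317) = 317 − 1 = 316 = 2^2 · 79.
Divisors of 316: 1, 2, 4, 79, 158, 316.
Evaluate successive powers at the divisors of 316:
138^1 ≡ 138 (mod 317)
138^2 ≡ 24 (mod 317)
138^4 ≡ 259 (mod 317)
138^79 ≡ 316 (mod 317)
138^158 ≡ 1 (mod 317) ✓
Therefore the multiplicative order of 138 modulo 317 is 158.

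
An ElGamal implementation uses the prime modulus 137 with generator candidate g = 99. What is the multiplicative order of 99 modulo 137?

34

By Lagrange's theorem, ord_137(99) divides φ(137) = 137 − 1 = 136 = 2^3 · 17.
Divisors of 136: 1, 2, 4, 8, 17, 34, 68, 136.
Check 99^d mod 137 for each divisor in increasing order:
99^1 ≡ 99 (mod 137)
99^2 ≡ 74 (mod 137)
99^4 ≡ 133 (mod 137)
99^8 ≡ 16 (mod 137)
99^17 ≡ 136 (mod 137)
99^34 ≡ 1 (mod 137) ✓
So ord_137(99) = 34.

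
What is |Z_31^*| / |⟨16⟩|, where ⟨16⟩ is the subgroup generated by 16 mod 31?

The order of 16 must divide φ(31) = 31 − 1 = 30 = 2 · 3 · 5.
Divisors of 30: 1, 2, 3, 5, 6, 10, 15, 30.
Compute 16^d (mod 31) for the divisors d until we hit 1:
16^1 ≡ 16 (mod 31)
16^2 ≡ 8 (mod 31)
16^3 ≡ 4 (mod 31)
16^5 ≡ 1 (mod 31) ✓
So ord_31(16) = 5, hence |⟨16⟩| = 5.
[(Z/31Z)^× : ⟨16⟩] = 30/5 = 6.

6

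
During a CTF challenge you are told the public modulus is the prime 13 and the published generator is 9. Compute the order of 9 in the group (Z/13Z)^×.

The order of 9 must divide φ(13) = 13 − 1 = 12 = 2^2 · 3.
Divisors of 12: 1, 2, 3, 4, 6, 12.
Evaluate successive powers at the divisors of 12:
9^1 ≡ 9
9^2 ≡ 3
9^3 ≡ 1
Hence ord(9) = 3.

3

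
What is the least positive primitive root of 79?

3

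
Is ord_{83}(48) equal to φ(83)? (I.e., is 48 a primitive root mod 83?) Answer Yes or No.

φ(83) = 83 − 1 = 82 = 2 · 41.
An element g generates (Z/83Z)^× iff g^(82/q) ≢ 1 (mod 83) for each prime q ∈ {2, 41}.
48^41 ≡ 1 (mod 83)  [q = 2: ≡ 1 ✗]
48^2 ≡ 63 (mod 83)  [q = 41: ≢ 1 ✓]
48^41 ≡ 1 shows ord(48) | 41, strictly less than φ(83); not a primitive root.

No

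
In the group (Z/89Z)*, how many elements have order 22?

10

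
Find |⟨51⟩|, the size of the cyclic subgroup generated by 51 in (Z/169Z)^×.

By Lagrange's theorem, ord_169(51) divides φ(169) = φ(13^2) = 13·(13−1) = 156 = 2^2 · 3 · 13.
Divisors of 156: 1, 2, 3, 4, 6, 12, 13, 26, 39, 52, 78, 156.
Compute 51^d (mod 169) for the divisors d until we hit 1:
51^1 ≡ 51
51^2 ≡ 66
51^3 ≡ 155
51^4 ≡ 131
51^6 ≡ 27
51^12 ≡ 53
51^13 ≡ 168
51^26 ≡ 1
So ord_169(51) = 26.

26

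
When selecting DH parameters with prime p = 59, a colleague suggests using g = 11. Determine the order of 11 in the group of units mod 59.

58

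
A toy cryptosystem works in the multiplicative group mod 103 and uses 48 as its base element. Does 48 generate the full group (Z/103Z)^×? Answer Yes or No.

Yes

φ(103) = 103 − 1 = 102 = 2 · 3 · 17.
Test 48^(102/q) mod 103 for each prime factor q of 102:
48^51 ≡ 102 (mod 103)  [q = 2: ≢ 1 ✓]
48^34 ≡ 46 (mod 103)  [q = 3: ≢ 1 ✓]
48^6 ≡ 76 (mod 103)  [q = 17: ≢ 1 ✓]
None equal 1, so ord_103(48) = 102: 48 is a primitive root.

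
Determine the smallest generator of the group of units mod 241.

φ(241) = 241 − 1 = 240 = 2^4 · 3 · 5.
g is a primitive root iff g^(240/q) ≢ 1 (mod 241) for each prime q ∈ {2, 3, 5}.
g = 2: 2^120 ≡ 1 — hits 1, so not a primitive root.
g = 3: 3^120 ≡ 1 — hits 1, so not a primitive root.
g = 4: 4^120 ≡ 1 — hits 1, so not a primitive root.
g = 5: 5^120 ≡ 1 — hits 1, so not a primitive root.
g = 6: 6^120 ≡ 1 — hits 1, so not a primitive root.
g = 7: 7^120 ≡ 240; 7^80 ≡ 15; 7^48 ≡ 91 — none is 1, so 7 is a primitive root.
So 7 is the smallest generator of (Z/241Z)^×.

7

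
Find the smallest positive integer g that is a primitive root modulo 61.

2

φ(61) = 61 − 1 = 60 = 2^2 · 3 · 5.
g is a primitive root iff g^(60/q) ≢ 1 (mod 61) for each prime q ∈ {2, 3, 5}.
g = 2: 2^30 ≡ 60; 2^20 ≡ 47; 2^12 ≡ 9 — none is 1, so 2 is a primitive root.
The smallest primitive root modulo 61 is 2.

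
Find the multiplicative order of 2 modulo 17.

8

The order of 2 must divide φ(17) = 17 − 1 = 16 = 2^4.
Divisors of 16: 1, 2, 4, 8, 16.
Test each divisor d:
2^1 ≡ 2
2^2 ≡ 4
2^4 ≡ 16
2^8 ≡ 1
The smallest such exponent is 8, so the order of 2 is 8.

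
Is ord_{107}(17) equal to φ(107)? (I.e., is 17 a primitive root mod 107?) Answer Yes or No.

φ(107) = 107 − 1 = 106 = 2 · 53.
Test 17^(106/q) mod 107 for each prime factor q of 106:
17^53 ≡ 106 (mod 107)  [q = 2: ≢ 1 ✓]
17^2 ≡ 75 (mod 107)  [q = 53: ≢ 1 ✓]
None equal 1, so ord_107(17) = 106: 17 is a primitive root.

Yes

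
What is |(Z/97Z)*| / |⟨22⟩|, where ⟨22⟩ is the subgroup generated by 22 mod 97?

24

ord(22) | φ(97) = 97 − 1 = 96 = 2^5 · 3.
Divisors of 96: 1, 2, 3, 4, 6, 8, 12, 16, 24, 32, 48, 96.
Evaluate successive powers at the divisors of 96:
22^1 ≡ 22 (mod 97)
22^2 ≡ 96 (mod 97)
22^3 ≡ 75 (mod 97)
22^4 ≡ 1 (mod 97) ✓
Thus |⟨22⟩| = ord(22) = 4.
Index = |(Z/97Z)^×| / |⟨22⟩| = 96 / 4 = 24.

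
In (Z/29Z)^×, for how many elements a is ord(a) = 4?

φ(29) = 29 − 1 = 28 = 2^2 · 7.
In a cyclic group of order 28, there are φ(d) elements of order d for each divisor d of 28, and zero for non-divisors.
4 = 2^2 divides 28, and φ(4) = 2.

2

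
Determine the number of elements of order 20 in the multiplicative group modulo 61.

8

φ(61) = 61 − 1 = 60 = 2^2 · 3 · 5.
In a cyclic group of order 60, there are φ(d) elements of order d for each divisor d of 60, and zero for non-divisors.
20 = 2^2 · 5 divides 60, and φ(20) = 8.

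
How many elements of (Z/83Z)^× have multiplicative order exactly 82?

φ(83) = 83 − 1 = 82 = 2 · 41.
In a cyclic group of order 82, there are φ(d) elements of order d for each divisor d of 82, and zero for non-divisors.
82 = 2 · 41 divides 82, and φ(82) = 40.

40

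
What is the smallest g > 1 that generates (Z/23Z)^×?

5

φ(23) = 23 − 1 = 22 = 2 · 11.
Test candidates g = 2, 3, … against the prime factors q ∈ {2, 11} of φ(23): g is a generator iff g^(22/q) ≢ 1 for every such q.
g = 2: 2^11 ≡ 1 — hits 1, so not a primitive root.
g = 3: 3^11 ≡ 1 — hits 1, so not a primitive root.
g = 4: 4^11 ≡ 1 — hits 1, so not a primitive root.
g = 5: 5^11 ≡ 22; 5^2 ≡ 2 — none is 1, so 5 is a primitive root.
The smallest primitive root modulo 23 is 5.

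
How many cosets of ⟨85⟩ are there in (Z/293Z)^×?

1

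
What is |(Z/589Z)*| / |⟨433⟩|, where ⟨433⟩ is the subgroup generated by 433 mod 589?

30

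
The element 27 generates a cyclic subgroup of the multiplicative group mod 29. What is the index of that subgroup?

1

By Lagrange's theorem, ord_29(27) divides φ(29) = 29 − 1 = 28 = 2^2 · 7.
Divisors of 28: 1, 2, 4, 7, 14, 28.
Evaluate successive powers at the divisors of 28:
27^1 ≡ 27 (mod 29)
27^2 ≡ 4 (mod 29)
27^4 ≡ 16 (mod 29)
27^7 ≡ 17 (mod 29)
27^14 ≡ 28 (mod 29)
27^28 ≡ 1 (mod 29) ✓
Thus |⟨27⟩| = ord(27) = 28.
The index is φ(29) / ord(27) = 28 / 28 = 1.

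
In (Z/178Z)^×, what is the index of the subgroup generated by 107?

2

By Lagrange's theorem, ord_178(107) divides φ(178) = φ(2)·φ(89) = 1·88 = 88 = 2^3 · 11.
Divisors of 88: 1, 2, 4, 8, 11, 22, 44, 88.
Check 107^d mod 178 for each divisor in increasing order:
107^1 ≡ 107 (mod 178)
107^2 ≡ 57 (mod 178)
107^4 ≡ 45 (mod 178)
107^8 ≡ 67 (mod 178)
107^11 ≡ 123 (mod 178)
107^22 ≡ 177 (mod 178)
107^44 ≡ 1 (mod 178) ✓
Thus |⟨107⟩| = ord(107) = 44.
[(Z/178Z)^× : ⟨107⟩] = 88/44 = 2.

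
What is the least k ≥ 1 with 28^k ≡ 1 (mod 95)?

36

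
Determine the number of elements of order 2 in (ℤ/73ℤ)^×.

1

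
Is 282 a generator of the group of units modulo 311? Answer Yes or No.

No

φ(311) = 311 − 1 = 310 = 2 · 5 · 31.
It suffices to check that the order of 282 is not a proper divisor of 310: compute 282^(310/q) for q ∈ {2, 5, 31}.
282^155 ≡ 1 (mod 311)  [q = 2: ≡ 1 ✗]
282^62 ≡ 36 (mod 311)  [q = 5: ≢ 1 ✓]
282^10 ≡ 20 (mod 311)  [q = 31: ≢ 1 ✓]
Since 282^155 ≡ 1, the order of 282 divides 155 < 310, so 282 is not a primitive root.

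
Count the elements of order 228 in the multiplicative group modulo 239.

φ(239) = 239 − 1 = 238 = 2 · 7 · 17.
(Z/239Z)^× is cyclic (|G| = 238); a cyclic group of order m has exactly φ(d) elements of each order d | m, and none otherwise.
228 does not divide 238, so no element of (Z/239Z)^× has order 228.

0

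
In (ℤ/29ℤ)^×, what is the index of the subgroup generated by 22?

2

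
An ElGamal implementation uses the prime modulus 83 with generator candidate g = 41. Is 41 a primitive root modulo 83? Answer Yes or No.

No

φ(83) = 83 − 1 = 82 = 2 · 41.
Test 41^(82/q) mod 83 for each prime factor q of 82:
41^41 ≡ 1 (mod 83)  [q = 2: ≡ 1 ✗]
41^2 ≡ 21 (mod 83)  [q = 41: ≢ 1 ✓]
Since 41^41 ≡ 1, the order of 41 divides 41 < 82, so 41 is not a primitive root.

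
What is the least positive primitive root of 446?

3

φ(446) = φ(2)·φ(223) = 1·222 = 222 = 2 · 3 · 37.
g is a primitive root iff g^(222/q) ≢ 1 (mod 446) for each prime q ∈ {2, 3, 37}.
g = 2: gcd(2, 446) = 2 > 1, not a unit — skip.
g = 3: 3^111 ≡ 445; 3^74 ≡ 183; 3^6 ≡ 283 — none is 1, so 3 is a primitive root.
Hence the least primitive root of 446 is 3.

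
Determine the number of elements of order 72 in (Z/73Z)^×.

24

φ(73) = 73 − 1 = 72 = 2^3 · 3^2.
Since (Z/73Z)^× is cyclic of order 72, the number of elements of order d is φ(d) when d | 72 and 0 otherwise.
72 = 2^3 · 3^2 divides 72, and φ(72) = 24.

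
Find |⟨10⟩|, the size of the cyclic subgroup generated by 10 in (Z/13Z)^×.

6

Since 10 ∈ (Z/13Z)^×, its order divides φ(13) = 13 − 1 = 12 = 2^2 · 3.
Divisors of 12: 1, 2, 3, 4, 6, 12.
Evaluate successive powers at the divisors of 12:
10^1 ≡ 10 (mod 13)
10^2 ≡ 9 (mod 13)
10^3 ≡ 12 (mod 13)
10^4 ≡ 3 (mod 13)
10^6 ≡ 1 (mod 13) ✓
Therefore the multiplicative order of 10 modulo 13 is 6.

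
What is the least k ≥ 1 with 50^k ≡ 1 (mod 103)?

51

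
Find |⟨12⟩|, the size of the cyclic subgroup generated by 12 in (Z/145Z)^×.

4

ord(12) | φ(145) = φ(5·29) = (5−1)·(29−1) = 4·28 = 112 = 2^4 · 7.
Divisors of 112: 1, 2, 4, 7, 8, 14, 16, 28, 56, 112.
Check 12^d mod 145 for each divisor in increasing order:
12^1 ≡ 12
12^2 ≡ 144
12^4 ≡ 1
The smallest such exponent is 4, so the order of 12 is 4.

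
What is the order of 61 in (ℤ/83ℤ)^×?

41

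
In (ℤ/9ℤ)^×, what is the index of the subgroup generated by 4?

2

The order of 4 must divide φ(9) = φ(3^2) = 3·(3−1) = 6 = 2 · 3.
Divisors of 6: 1, 2, 3, 6.
Compute 4^d (mod 9) for the divisors d until we hit 1:
4^1 ≡ 4 (mod 9)
4^2 ≡ 7 (mod 9)
4^3 ≡ 1 (mod 9) ✓
Thus |⟨4⟩| = ord(4) = 3.
The index is φ(9) / ord(4) = 6 / 3 = 2.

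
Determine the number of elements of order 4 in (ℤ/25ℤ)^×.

φ(25) = φ(5^2) = 5·(5−1) = 20 = 2^2 · 5.
(Z/25Z)^× is cyclic (|G| = 20); a cyclic group of order m has exactly φ(d) elements of each order d | m, and none otherwise.
4 = 2^2 divides 20, and φ(4) = 2.

2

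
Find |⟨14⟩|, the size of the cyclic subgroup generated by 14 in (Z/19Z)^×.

By Lagrange's theorem, ord_19(14) divides φ(19) = 19 − 1 = 18 = 2 · 3^2.
Divisors of 18: 1, 2, 3, 6, 9, 18.
Compute 14^d (mod 19) for the divisors d until we hit 1:
14^1 ≡ 14 (mod 19)
14^2 ≡ 6 (mod 19)
14^3 ≡ 8 (mod 19)
14^6 ≡ 7 (mod 19)
14^9 ≡ 18 (mod 19)
14^18 ≡ 1 (mod 19) ✓
Therefore the multiplicative order of 14 modulo 19 is 18.

18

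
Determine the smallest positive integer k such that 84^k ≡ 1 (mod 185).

The order of 84 must divide φ(185) = φ(5·37) = (5−1)·(37−1) = 4·36 = 144 = 2^4 · 3^2.
Divisors of 144: 1, 2, 3, 4, 6, 8, 9, 12, 16, 18, 24, 36, 48, 72, 144.
Check 84^d mod 185 for each divisor in increasing order:
84^1 ≡ 84 (mod 185)
84^2 ≡ 26 (mod 185)
84^3 ≡ 149 (mod 185)
84^4 ≡ 121 (mod 185)
84^6 ≡ 1 (mod 185) ✓
Hence ord(84) = 6.

6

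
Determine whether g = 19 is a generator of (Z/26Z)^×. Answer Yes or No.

Yes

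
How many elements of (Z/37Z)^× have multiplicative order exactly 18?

6

φ(37) = 37 − 1 = 36 = 2^2 · 3^2.
In a cyclic group of order 36, there are φ(d) elements of order d for each divisor d of 36, and zero for non-divisors.
18 = 2 · 3^2 divides 36, and φ(18) = 6.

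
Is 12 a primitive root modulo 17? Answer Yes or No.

Yes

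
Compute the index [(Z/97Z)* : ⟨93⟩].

4

The order of 93 must divide φ(97) = 97 − 1 = 96 = 2^5 · 3.
Divisors of 96: 1, 2, 3, 4, 6, 8, 12, 16, 24, 32, 48, 96.
Compute 93^d (mod 97) for the divisors d until we hit 1:
93^1 ≡ 93 (mod 97)
93^2 ≡ 16 (mod 97)
93^3 ≡ 33 (mod 97)
93^4 ≡ 62 (mod 97)
93^6 ≡ 22 (mod 97)
93^8 ≡ 61 (mod 97)
93^12 ≡ 96 (mod 97)
93^16 ≡ 35 (mod 97)
93^24 ≡ 1 (mod 97) ✓
So ord_97(93) = 24, hence |⟨93⟩| = 24.
Index = |(Z/97Z)^×| / |⟨93⟩| = 96 / 24 = 4.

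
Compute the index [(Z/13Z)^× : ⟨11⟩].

ord(11) | φ(13) = 13 − 1 = 12 = 2^2 · 3.
Divisors of 12: 1, 2, 3, 4, 6, 12.
Compute 11^d (mod 13) for the divisors d until we hit 1:
11^1 ≡ 11 (mod 13)
11^2 ≡ 4 (mod 13)
11^3 ≡ 5 (mod 13)
11^4 ≡ 3 (mod 13)
11^6 ≡ 12 (mod 13)
11^12 ≡ 1 (mod 13) ✓
Thus |⟨11⟩| = ord(11) = 12.
The index is φ(13) / ord(11) = 12 / 12 = 1.

1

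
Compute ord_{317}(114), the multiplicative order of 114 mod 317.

ord(114) | φ(317) = 317 − 1 = 316 = 2^2 · 79.
Divisors of 316: 1, 2, 4, 79, 158, 316.
Evaluate successive powers at the divisors of 316:
114^1 ≡ 114 (mod 317)
114^2 ≡ 316 (mod 317)
114^4 ≡ 1 (mod 317) ✓
The smallest such exponent is 4, so the order of 114 is 4.

4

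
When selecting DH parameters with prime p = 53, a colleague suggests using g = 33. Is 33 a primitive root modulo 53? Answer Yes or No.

φ(53) = 53 − 1 = 52 = 2^2 · 13.
It suffices to check that the order of 33 is not a proper divisor of 52: compute 33^(52/q) for q ∈ {2, 13}.
33^26 ≡ 52 (mod 53)  [q = 2: ≢ 1 ✓]
33^4 ≡ 46 (mod 53)  [q = 13: ≢ 1 ✓]
None equal 1, so ord_53(33) = 52: 33 is a primitive root.

Yes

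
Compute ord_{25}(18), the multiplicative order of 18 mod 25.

4

ord(18) | φ(25) = φ(5^2) = 5·(5−1) = 20 = 2^2 · 5.
Divisors of 20: 1, 2, 4, 5, 10, 20.
Compute 18^d (mod 25) for the divisors d until we hit 1:
18^1 ≡ 18 (mod 25)
18^2 ≡ 24 (mod 25)
18^4 ≡ 1 (mod 25) ✓
The smallest such exponent is 4, so the order of 18 is 4.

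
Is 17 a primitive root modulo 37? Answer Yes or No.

Yes

φ(37) = 37 − 1 = 36 = 2^2 · 3^2.
17 is a primitive root mod 37 iff 17^(φ(37)/q) ≢ 1 for every prime q | φ(37), i.e. q ∈ {2, 3}.
17^18 ≡ 36 (mod 37)  [q = 2: ≢ 1 ✓]
17^12 ≡ 26 (mod 37)  [q = 3: ≢ 1 ✓]
All checks pass, so 17 has order 36 and is a primitive root modulo 37.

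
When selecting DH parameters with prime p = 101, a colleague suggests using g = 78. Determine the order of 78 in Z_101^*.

25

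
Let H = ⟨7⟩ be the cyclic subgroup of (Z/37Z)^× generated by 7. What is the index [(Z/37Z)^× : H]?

4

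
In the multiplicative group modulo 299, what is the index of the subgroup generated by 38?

12

By Lagrange's theorem, ord_299(38) divides φ(299) = φ(13·23) = (13−1)·(23−1) = 12·22 = 264 = 2^3 · 3 · 11.
Divisors of 264: 1, 2, 3, 4, 6, 8, 11, 12, 22, 24, 33, 44, 66, 88, 132, 264.
Test each divisor d:
38^1 ≡ 38
38^2 ≡ 248
38^3 ≡ 155
38^4 ≡ 209
38^6 ≡ 105
38^8 ≡ 27
38^11 ≡ 298
38^12 ≡ 261
38^22 ≡ 1
The order of 38 is 22, so the subgroup it generates has 22 elements.
The index is φ(299) / ord(38) = 264 / 22 = 12.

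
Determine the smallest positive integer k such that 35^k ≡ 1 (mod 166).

The order of 35 must divide φ(166) = φ(2)·φ(83) = 1·82 = 82 = 2 · 41.
Divisors of 82: 1, 2, 41, 82.
Test each divisor d:
35^1 ≡ 35 (mod 166)
35^2 ≡ 63 (mod 166)
35^41 ≡ 165 (mod 166)
35^82 ≡ 1 (mod 166) ✓
So ord_166(35) = 82.

82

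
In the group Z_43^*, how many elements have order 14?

6

φ(43) = 43 − 1 = 42 = 2 · 3 · 7.
In a cyclic group of order 42, there are φ(d) elements of order d for each divisor d of 42, and zero for non-divisors.
14 = 2 · 7 divides 42, and φ(14) = 6.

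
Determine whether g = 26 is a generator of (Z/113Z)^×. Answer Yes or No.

φ(113) = 113 − 1 = 112 = 2^4 · 7.
An element g generates (Z/113Z)^× iff g^(112/q) ≢ 1 (mod 113) for each prime q ∈ {2, 7}.
26^56 ≡ 1 (mod 113)  [q = 2: ≡ 1 ✗]
26^16 ≡ 30 (mod 113)  [q = 7: ≢ 1 ✓]
26^56 ≡ 1 shows ord(26) | 56, strictly less than φ(113); not a primitive root.

No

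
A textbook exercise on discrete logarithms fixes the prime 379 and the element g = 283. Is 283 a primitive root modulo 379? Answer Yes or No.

Yes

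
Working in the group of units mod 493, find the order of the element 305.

Since 305 ∈ (Z/493Z)^×, its order divides φ(493) = φ(17·29) = (17−1)·(29−1) = 16·28 = 448 = 2^6 · 7.
Divisors of 448: 1, 2, 4, 7, 8, 14, 16, 28, 32, 56, 64, 112, 224, 448.
Compute 305^d (mod 493) for the divisors d until we hit 1:
305^1 ≡ 305
305^2 ≡ 341
305^4 ≡ 426
305^7 ≡ 220
305^8 ≡ 52
305^14 ≡ 86
305^16 ≡ 239
305^28 ≡ 1
The smallest such exponent is 28, so the order of 305 is 28.

28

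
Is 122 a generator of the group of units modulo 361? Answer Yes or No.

φ(361) = φ(19^2) = 19·(19−1) = 342 = 2 · 3^2 · 19.
122 is a primitive root mod 361 iff 122^(φ(361)/q) ≢ 1 for every prime q | φ(361), i.e. q ∈ {2, 3, 19}.
122^171 ≡ 360 (mod 361)  [q = 2: ≢ 1 ✓]
122^114 ≡ 1 (mod 361)  [q = 3: ≡ 1 ✗]
122^18 ≡ 248 (mod 361)  [q = 19: ≢ 1 ✓]
122^114 ≡ 1 shows ord(122) | 114, strictly less than φ(361); not a primitive root.

No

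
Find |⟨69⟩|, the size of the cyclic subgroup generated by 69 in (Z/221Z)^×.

ord(69) | φ(221) = φ(13·17) = (13−1)·(17−1) = 12·16 = 192 = 2^6 · 3.
Divisors of 192: 1, 2, 3, 4, 6, 8, 12, 16, 24, 32, 48, 64, 96, 192.
Check 69^d mod 221 for each divisor in increasing order:
69^1 ≡ 69 (mod 221)
69^2 ≡ 120 (mod 221)
69^3 ≡ 103 (mod 221)
69^4 ≡ 35 (mod 221)
69^6 ≡ 1 (mod 221) ✓
The smallest such exponent is 6, so the order of 69 is 6.

6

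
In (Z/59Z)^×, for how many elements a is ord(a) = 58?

28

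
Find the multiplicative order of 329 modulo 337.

14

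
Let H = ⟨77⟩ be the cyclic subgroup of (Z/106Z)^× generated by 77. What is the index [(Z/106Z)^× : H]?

4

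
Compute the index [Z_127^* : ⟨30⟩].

2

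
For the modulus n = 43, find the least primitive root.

3

φ(43) = 43 − 1 = 42 = 2 · 3 · 7.
Test candidates g = 2, 3, … against the prime factors q ∈ {2, 3, 7} of φ(43): g is a generator iff g^(42/q) ≢ 1 for every such q.
g = 2: 2^21 ≡ 42; 2^14 ≡ 1 — hits 1, so not a primitive root.
g = 3: 3^21 ≡ 42; 3^14 ≡ 36; 3^6 ≡ 41 — none is 1, so 3 is a primitive root.
The smallest primitive root modulo 43 is 3.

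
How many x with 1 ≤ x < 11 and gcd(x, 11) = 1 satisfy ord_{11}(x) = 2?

φ(11) = 11 − 1 = 10 = 2 · 5.
(Z/11Z)^× is cyclic (|G| = 10); a cyclic group of order m has exactly φ(d) elements of each order d | m, and none otherwise.
2 | 10, and φ(2) = 2 − 1 = 1.

1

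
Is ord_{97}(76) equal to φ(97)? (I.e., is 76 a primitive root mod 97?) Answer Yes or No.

Yes

φ(97) = 97 − 1 = 96 = 2^5 · 3.
Test 76^(96/q) mod 97 for each prime factor q of 96:
76^48 ≡ 96 (mod 97)  [q = 2: ≢ 1 ✓]
76^32 ≡ 61 (mod 97)  [q = 3: ≢ 1 ✓]
None equal 1, so ord_97(76) = 96: 76 is a primitive root.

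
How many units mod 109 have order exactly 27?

18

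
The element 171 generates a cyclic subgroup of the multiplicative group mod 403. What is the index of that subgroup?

The order of 171 must divide φ(403) = φ(13·31) = (13−1)·(31−1) = 12·30 = 360 = 2^3 · 3^2 · 5.
Divisors of 360: 1, 2, 3, 4, 5, 6, 8, 9, 10, 12, 15, 18, 20, 24, 30, 36, 40, 45, 60, 72, 90, 120, 180, 360.
Evaluate successive powers at the divisors of 360:
171^1 ≡ 171 (mod 403)
171^2 ≡ 225 (mod 403)
171^3 ≡ 190 (mod 403)
171^4 ≡ 250 (mod 403)
171^5 ≡ 32 (mod 403)
171^6 ≡ 233 (mod 403)
171^8 ≡ 35 (mod 403)
171^9 ≡ 343 (mod 403)
171^10 ≡ 218 (mod 403)
171^12 ≡ 287 (mod 403)
171^15 ≡ 125 (mod 403)
171^18 ≡ 376 (mod 403)
171^20 ≡ 373 (mod 403)
171^24 ≡ 157 (mod 403)
171^30 ≡ 311 (mod 403)
171^36 ≡ 326 (mod 403)
171^40 ≡ 94 (mod 403)
171^45 ≡ 187 (mod 403)
171^60 ≡ 1 (mod 403) ✓
The order of 171 is 60, so the subgroup it generates has 60 elements.
Index = |(Z/403Z)^×| / |⟨171⟩| = 360 / 60 = 6.

6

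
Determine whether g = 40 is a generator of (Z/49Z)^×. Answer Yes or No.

Yes

φ(49) = φ(7^2) = 7·(7−1) = 42 = 2 · 3 · 7.
An element g generates (Z/49Z)^× iff g^(42/q) ≢ 1 (mod 49) for each prime q ∈ {2, 3, 7}.
40^21 ≡ 48 (mod 49)  [q = 2: ≢ 1 ✓]
40^14 ≡ 18 (mod 49)  [q = 3: ≢ 1 ✓]
40^6 ≡ 36 (mod 49)  [q = 7: ≢ 1 ✓]
Every test exponent gives a nontrivial residue, hence 40 generates the full group.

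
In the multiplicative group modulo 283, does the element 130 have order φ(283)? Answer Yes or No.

φ(283) = 283 − 1 = 282 = 2 · 3 · 47.
130 is a primitive root mod 283 iff 130^(φ(283)/q) ≢ 1 for every prime q | φ(283), i.e. q ∈ {2, 3, 47}.
130^141 ≡ 1 (mod 283)  [q = 2: ≡ 1 ✗]
130^94 ≡ 238 (mod 283)  [q = 3: ≢ 1 ✓]
130^6 ≡ 230 (mod 283)  [q = 47: ≢ 1 ✓]
Since 130^141 ≡ 1, the order of 130 divides 141 < 282, so 130 is not a primitive root.

No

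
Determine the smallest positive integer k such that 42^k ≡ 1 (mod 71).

70

ord(42) | φ(71) = 71 − 1 = 70 = 2 · 5 · 7.
Divisors of 70: 1, 2, 5, 7, 10, 14, 35, 70.
Evaluate successive powers at the divisors of 70:
42^1 ≡ 42 (mod 71)
42^2 ≡ 60 (mod 71)
42^5 ≡ 41 (mod 71)
42^7 ≡ 46 (mod 71)
42^10 ≡ 48 (mod 71)
42^14 ≡ 57 (mod 71)
42^35 ≡ 70 (mod 71)
42^70 ≡ 1 (mod 71) ✓
The smallest such exponent is 70, so the order of 42 is 70.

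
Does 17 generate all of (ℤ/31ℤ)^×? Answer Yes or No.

φ(31) = 31 − 1 = 30 = 2 · 3 · 5.
It suffices to check that the order of 17 is not a proper divisor of 30: compute 17^(30/q) for q ∈ {2, 3, 5}.
17^15 ≡ 30 (mod 31)  [q = 2: ≢ 1 ✓]
17^10 ≡ 25 (mod 31)  [q = 3: ≢ 1 ✓]
17^6 ≡ 8 (mod 31)  [q = 5: ≢ 1 ✓]
None equal 1, so ord_31(17) = 30: 17 is a primitive root.

Yes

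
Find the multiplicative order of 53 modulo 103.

Since 53 ∈ (Z/103Z)^×, its order divides φ(103) = 103 − 1 = 102 = 2 · 3 · 17.
Divisors of 102: 1, 2, 3, 6, 17, 34, 51, 102.
Check 53^d mod 103 for each divisor in increasing order:
53^1 ≡ 53 (mod 103)
53^2 ≡ 28 (mod 103)
53^3 ≡ 42 (mod 103)
53^6 ≡ 13 (mod 103)
53^17 ≡ 57 (mod 103)
53^34 ≡ 56 (mod 103)
53^51 ≡ 102 (mod 103)
53^102 ≡ 1 (mod 103) ✓
So ord_103(53) = 102.

102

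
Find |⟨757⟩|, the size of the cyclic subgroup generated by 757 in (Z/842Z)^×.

70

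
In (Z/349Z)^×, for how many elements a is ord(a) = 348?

112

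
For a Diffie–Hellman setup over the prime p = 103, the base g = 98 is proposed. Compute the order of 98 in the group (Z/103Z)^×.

51

ord(98) | φ(103) = 103 − 1 = 102 = 2 · 3 · 17.
Divisors of 102: 1, 2, 3, 6, 17, 34, 51, 102.
Check 98^d mod 103 for each divisor in increasing order:
98^1 ≡ 98 (mod 103)
98^2 ≡ 25 (mod 103)
98^3 ≡ 81 (mod 103)
98^6 ≡ 72 (mod 103)
98^17 ≡ 46 (mod 103)
98^34 ≡ 56 (mod 103)
98^51 ≡ 1 (mod 103) ✓
Hence ord(98) = 51.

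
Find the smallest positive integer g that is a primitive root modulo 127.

φ(127) = 127 − 1 = 126 = 2 · 3^2 · 7.
g is a primitive root iff g^(126/q) ≢ 1 (mod 127) for each prime q ∈ {2, 3, 7}.
g = 2: 2^63 ≡ 1 — hits 1, so not a primitive root.
g = 3: 3^63 ≡ 126; 3^42 ≡ 107; 3^18 ≡ 4 — none is 1, so 3 is a primitive root.
So 3 is the smallest generator of (Z/127Z)^×.

3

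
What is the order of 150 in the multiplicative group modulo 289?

The order of 150 must divide φ(289) = φ(17^2) = 17·(17−1) = 272 = 2^4 · 17.
Divisors of 272: 1, 2, 4, 8, 16, 17, 34, 68, 136, 272.
Test each divisor d:
150^1 ≡ 150 (mod 289)
150^2 ≡ 247 (mod 289)
150^4 ≡ 30 (mod 289)
150^8 ≡ 33 (mod 289)
150^16 ≡ 222 (mod 289)
150^17 ≡ 65 (mod 289)
150^34 ≡ 179 (mod 289)
150^68 ≡ 251 (mod 289)
150^136 ≡ 288 (mod 289)
150^272 ≡ 1 (mod 289) ✓
Therefore the multiplicative order of 150 modulo 289 is 272.

272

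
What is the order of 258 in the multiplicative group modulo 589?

15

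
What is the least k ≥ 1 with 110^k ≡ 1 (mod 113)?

112

ord(110) | φ(113) = 113 − 1 = 112 = 2^4 · 7.
Divisors of 112: 1, 2, 4, 7, 8, 14, 16, 28, 56, 112.
Test each divisor d:
110^1 ≡ 110 (mod 113)
110^2 ≡ 9 (mod 113)
110^4 ≡ 81 (mod 113)
110^7 ≡ 73 (mod 113)
110^8 ≡ 7 (mod 113)
110^14 ≡ 18 (mod 113)
110^16 ≡ 49 (mod 113)
110^28 ≡ 98 (mod 113)
110^56 ≡ 112 (mod 113)
110^112 ≡ 1 (mod 113) ✓
So ord_113(110) = 112.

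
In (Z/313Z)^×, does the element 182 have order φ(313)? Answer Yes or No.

No

φ(313) = 313 − 1 = 312 = 2^3 · 3 · 13.
An element g generates (Z/313Z)^× iff g^(312/q) ≢ 1 (mod 313) for each prime q ∈ {2, 3, 13}.
182^156 ≡ 312 (mod 313)  [q = 2: ≢ 1 ✓]
182^104 ≡ 98 (mod 313)  [q = 3: ≢ 1 ✓]
182^24 ≡ 1 (mod 313)  [q = 13: ≡ 1 ✗]
Since 182^24 ≡ 1, the order of 182 divides 24 < 312, so 182 is not a primitive root.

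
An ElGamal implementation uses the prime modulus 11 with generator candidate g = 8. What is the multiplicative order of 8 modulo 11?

10

The order of 8 must divide φ(11) = 11 − 1 = 10 = 2 · 5.
Divisors of 10: 1, 2, 5, 10.
Check 8^d mod 11 for each divisor in increasing order:
8^1 ≡ 8 (mod 11)
8^2 ≡ 9 (mod 11)
8^5 ≡ 10 (mod 11)
8^10 ≡ 1 (mod 11) ✓
The smallest such exponent is 10, so the order of 8 is 10.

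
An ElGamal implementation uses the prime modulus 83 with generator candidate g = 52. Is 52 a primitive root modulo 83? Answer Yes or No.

φ(83) = 83 − 1 = 82 = 2 · 41.
Test 52^(82/q) mod 83 for each prime factor q of 82:
52^41 ≡ 82 (mod 83)  [q = 2: ≢ 1 ✓]
52^2 ≡ 48 (mod 83)  [q = 41: ≢ 1 ✓]
Every test exponent gives a nontrivial residue, hence 52 generates the full group.

Yes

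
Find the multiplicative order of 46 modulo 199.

By Lagrange's theorem, ord_199(46) divides φ(199) = 199 − 1 = 198 = 2 · 3^2 · 11.
Divisors of 198: 1, 2, 3, 6, 9, 11, 18, 22, 33, 66, 99, 198.
Compute 46^d (mod 199) for the divisors d until we hit 1:
46^1 ≡ 46 (mod 199)
46^2 ≡ 126 (mod 199)
46^3 ≡ 25 (mod 199)
46^6 ≡ 28 (mod 199)
46^9 ≡ 103 (mod 199)
46^11 ≡ 43 (mod 199)
46^18 ≡ 62 (mod 199)
46^22 ≡ 58 (mod 199)
46^33 ≡ 106 (mod 199)
46^66 ≡ 92 (mod 199)
46^99 ≡ 1 (mod 199) ✓
Therefore the multiplicative order of 46 modulo 199 is 99.

99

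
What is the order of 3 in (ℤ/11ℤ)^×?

Since 3 ∈ (Z/11Z)^×, its order divides φ(11) = 11 − 1 = 10 = 2 · 5.
Divisors of 10: 1, 2, 5, 10.
Check 3^d mod 11 for each divisor in increasing order:
3^1 ≡ 3 (mod 11)
3^2 ≡ 9 (mod 11)
3^5 ≡ 1 (mod 11) ✓
The smallest such exponent is 5, so the order of 3 is 5.

5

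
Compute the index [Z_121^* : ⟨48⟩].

Since 48 ∈ (Z/121Z)^×, its order divides φ(121) = φ(11^2) = 11·(11−1) = 110 = 2 · 5 · 11.
Divisors of 110: 1, 2, 5, 10, 11, 22, 55, 110.
Compute 48^d (mod 121) for the divisors d until we hit 1:
48^1 ≡ 48
48^2 ≡ 5
48^5 ≡ 111
48^10 ≡ 100
48^11 ≡ 81
48^22 ≡ 27
48^55 ≡ 1
So ord_121(48) = 55, hence |⟨48⟩| = 55.
Index = |(Z/121Z)^×| / |⟨48⟩| = 110 / 55 = 2.

2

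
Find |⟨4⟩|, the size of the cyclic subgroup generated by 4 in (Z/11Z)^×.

5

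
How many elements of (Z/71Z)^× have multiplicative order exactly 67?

0

φ(71) = 71 − 1 = 70 = 2 · 5 · 7.
(Z/71Z)^× is cyclic (|G| = 70); a cyclic group of order m has exactly φ(d) elements of each order d | m, and none otherwise.
Here 70 is not a multiple of 67, so there are no elements of order 67.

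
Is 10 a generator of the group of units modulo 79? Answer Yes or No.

No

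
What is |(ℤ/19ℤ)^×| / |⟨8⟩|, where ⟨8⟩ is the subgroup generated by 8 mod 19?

3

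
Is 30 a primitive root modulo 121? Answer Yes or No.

Yes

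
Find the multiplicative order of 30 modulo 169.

78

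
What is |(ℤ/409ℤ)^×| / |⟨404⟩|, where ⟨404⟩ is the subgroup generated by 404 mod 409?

By Lagrange's theorem, ord_409(404) divides φ(409) = 409 − 1 = 408 = 2^3 · 3 · 17.
Divisors of 408: 1, 2, 3, 4, 6, 8, 12, 17, 24, 34, 51, 68, 102, 136, 204, 408.
Test each divisor d:
404^1 ≡ 404
404^2 ≡ 25
404^3 ≡ 284
404^4 ≡ 216
404^6 ≡ 83
404^8 ≡ 30
404^12 ≡ 345
404^17 ≡ 408
404^24 ≡ 6
404^34 ≡ 1
So ord_409(404) = 34, hence |⟨404⟩| = 34.
[(Z/409Z)^× : ⟨404⟩] = 408/34 = 12.

12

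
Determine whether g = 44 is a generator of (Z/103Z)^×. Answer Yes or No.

φ(103) = 103 − 1 = 102 = 2 · 3 · 17.
44 is a primitive root mod 103 iff 44^(φ(103)/q) ≢ 1 for every prime q | φ(103), i.e. q ∈ {2, 3, 17}.
44^51 ≡ 102 (mod 103)  [q = 2: ≢ 1 ✓]
44^34 ≡ 46 (mod 103)  [q = 3: ≢ 1 ✓]
44^6 ≡ 9 (mod 103)  [q = 17: ≢ 1 ✓]
Every test exponent gives a nontrivial residue, hence 44 generates the full group.

Yes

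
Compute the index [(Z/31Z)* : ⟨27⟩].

3

Since 27 ∈ (Z/31Z)^×, its order divides φ(31) = 31 − 1 = 30 = 2 · 3 · 5.
Divisors of 30: 1, 2, 3, 5, 6, 10, 15, 30.
Check 27^d mod 31 for each divisor in increasing order:
27^1 ≡ 27 (mod 31)
27^2 ≡ 16 (mod 31)
27^3 ≡ 29 (mod 31)
27^5 ≡ 30 (mod 31)
27^6 ≡ 4 (mod 31)
27^10 ≡ 1 (mod 31) ✓
The order of 27 is 10, so the subgroup it generates has 10 elements.
Index = |(Z/31Z)^×| / |⟨27⟩| = 30 / 10 = 3.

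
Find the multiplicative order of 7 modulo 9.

The order of 7 must divide φ(9) = φ(3^2) = 3·(3−1) = 6 = 2 · 3.
Divisors of 6: 1, 2, 3, 6.
Test each divisor d:
7^1 ≡ 7 (mod 9)
7^2 ≡ 4 (mod 9)
7^3 ≡ 1 (mod 9) ✓
Therefore the multiplicative order of 7 modulo 9 is 3.

3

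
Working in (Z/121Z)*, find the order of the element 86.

55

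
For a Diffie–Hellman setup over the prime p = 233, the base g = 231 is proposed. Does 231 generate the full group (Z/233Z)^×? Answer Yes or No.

No

φ(233) = 233 − 1 = 232 = 2^3 · 29.
It suffices to check that the order of 231 is not a proper divisor of 232: compute 231^(232/q) for q ∈ {2, 29}.
231^116 ≡ 1 (mod 233)  [q = 2: ≡ 1 ✗]
231^8 ≡ 23 (mod 233)  [q = 29: ≢ 1 ✓]
231^116 ≡ 1 shows ord(231) | 116, strictly less than φ(233); not a primitive root.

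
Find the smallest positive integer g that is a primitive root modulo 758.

φ(758) = φ(2)·φ(379) = 1·378 = 378 = 2 · 3^3 · 7.
Test candidates g = 2, 3, … against the prime factors q ∈ {2, 3, 7} of φ(758): g is a generator iff g^(378/q) ≢ 1 for every such q.
g = 2: gcd(2, 758) = 2 > 1, not a unit — skip.
g = 3: 3^189 ≡ 757; 3^126 ≡ 51; 3^54 ≡ 195 — none is 1, so 3 is a primitive root.
So 3 is the smallest generator of (Z/758Z)^×.

3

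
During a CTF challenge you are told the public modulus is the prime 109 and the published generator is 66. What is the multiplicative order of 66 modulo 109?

By Lagrange's theorem, ord_109(66) divides φ(109) = 109 − 1 = 108 = 2^2 · 3^3.
Divisors of 108: 1, 2, 3, 4, 6, 9, 12, 18, 27, 36, 54, 108.
Evaluate successive powers at the divisors of 108:
66^1 ≡ 66
66^2 ≡ 105
66^3 ≡ 63
66^4 ≡ 16
66^6 ≡ 45
66^9 ≡ 1
Therefore the multiplicative order of 66 modulo 109 is 9.

9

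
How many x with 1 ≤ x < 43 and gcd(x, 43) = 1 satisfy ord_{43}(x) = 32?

0

φ(43) = 43 − 1 = 42 = 2 · 3 · 7.
(Z/43Z)^× is cyclic (|G| = 42); a cyclic group of order m has exactly φ(d) elements of each order d | m, and none otherwise.
Here 42 is not a multiple of 32, so there are no elements of order 32.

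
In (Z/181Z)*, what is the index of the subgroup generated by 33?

Since 33 ∈ (Z/181Z)^×, its order divides φ(181) = 181 − 1 = 180 = 2^2 · 3^2 · 5.
Divisors of 180: 1, 2, 3, 4, 5, 6, 9, 10, 12, 15, 18, 20, 30, 36, 45, 60, 90, 180.
Evaluate successive powers at the divisors of 180:
33^1 ≡ 33
33^2 ≡ 3
33^3 ≡ 99
33^4 ≡ 9
33^5 ≡ 116
33^6 ≡ 27
33^9 ≡ 139
33^10 ≡ 62
33^12 ≡ 5
33^15 ≡ 133
33^18 ≡ 135
33^20 ≡ 43
33^30 ≡ 132
33^36 ≡ 125
33^45 ≡ 180
33^60 ≡ 48
33^90 ≡ 1
The order of 33 is 90, so the subgroup it generates has 90 elements.
Index = |(Z/181Z)^×| / |⟨33⟩| = 180 / 90 = 2.

2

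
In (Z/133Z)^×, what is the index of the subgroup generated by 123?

12

The order of 123 must divide φ(133) = φ(7·19) = (7−1)·(19−1) = 6·18 = 108 = 2^2 · 3^3.
Divisors of 108: 1, 2, 3, 4, 6, 9, 12, 18, 27, 36, 54, 108.
Check 123^d mod 133 for each divisor in increasing order:
123^1 ≡ 123 (mod 133)
123^2 ≡ 100 (mod 133)
123^3 ≡ 64 (mod 133)
123^4 ≡ 25 (mod 133)
123^6 ≡ 106 (mod 133)
123^9 ≡ 1 (mod 133) ✓
The order of 123 is 9, so the subgroup it generates has 9 elements.
[(Z/133Z)^× : ⟨123⟩] = 108/9 = 12.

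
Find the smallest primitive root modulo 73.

φ(73) = 73 − 1 = 72 = 2^3 · 3^2.
Test candidates g = 2, 3, … against the prime factors q ∈ {2, 3} of φ(73): g is a generator iff g^(72/q) ≢ 1 for every such q.
g = 2: 2^36 ≡ 1 — hits 1, so not a primitive root.
g = 3: 3^36 ≡ 1 — hits 1, so not a primitive root.
g = 4: 4^36 ≡ 1 — hits 1, so not a primitive root.
g = 5: 5^36 ≡ 72; 5^24 ≡ 8 — none is 1, so 5 is a primitive root.
So 5 is the smallest generator of (Z/73Z)^×.

5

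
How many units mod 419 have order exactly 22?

φ(419) = 419 − 1 = 418 = 2 · 11 · 19.
Since (Z/419Z)^× is cyclic of order 418, the number of elements of order d is φ(d) when d | 418 and 0 otherwise.
22 = 2 · 11 divides 418, and φ(22) = 10.

10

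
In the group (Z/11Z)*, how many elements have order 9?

0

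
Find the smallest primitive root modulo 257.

3

φ(257) = 257 − 1 = 256 = 2^8.
g is a primitive root iff g^(256/q) ≢ 1 (mod 257) for each prime q ∈ {2}.
g = 2: 2^128 ≡ 1 — hits 1, so not a primitive root.
g = 3: 3^128 ≡ 256 — none is 1, so 3 is a primitive root.
Hence the least primitive root of 257 is 3.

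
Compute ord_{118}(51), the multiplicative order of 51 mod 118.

The order of 51 must divide φ(118) = φ(2)·φ(59) = 1·58 = 58 = 2 · 29.
Divisors of 58: 1, 2, 29, 58.
Test each divisor d:
51^1 ≡ 51
51^2 ≡ 5
51^29 ≡ 1
The smallest such exponent is 29, so the order of 51 is 29.

29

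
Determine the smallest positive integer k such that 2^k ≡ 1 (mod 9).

6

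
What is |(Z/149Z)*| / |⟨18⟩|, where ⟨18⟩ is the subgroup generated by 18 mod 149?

1

The order of 18 must divide φ(149) = 149 − 1 = 148 = 2^2 · 37.
Divisors of 148: 1, 2, 4, 37, 74, 148.
Evaluate successive powers at the divisors of 148:
18^1 ≡ 18 (mod 149)
18^2 ≡ 26 (mod 149)
18^4 ≡ 80 (mod 149)
18^37 ≡ 44 (mod 149)
18^74 ≡ 148 (mod 149)
18^148 ≡ 1 (mod 149) ✓
The order of 18 is 148, so the subgroup it generates has 148 elements.
The index is φ(149) / ord(18) = 148 / 148 = 1.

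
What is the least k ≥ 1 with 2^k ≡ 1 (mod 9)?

Since 2 ∈ (Z/9Z)^×, its order divides φ(9) = φ(3^2) = 3·(3−1) = 6 = 2 · 3.
Divisors of 6: 1, 2, 3, 6.
Evaluate successive powers at the divisors of 6:
2^1 ≡ 2 (mod 9)
2^2 ≡ 4 (mod 9)
2^3 ≡ 8 (mod 9)
2^6 ≡ 1 (mod 9) ✓
Hence ord(2) = 6.

6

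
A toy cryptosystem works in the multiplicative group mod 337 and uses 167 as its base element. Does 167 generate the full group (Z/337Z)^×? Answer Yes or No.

φ(337) = 337 − 1 = 336 = 2^4 · 3 · 7.
It suffices to check that the order of 167 is not a proper divisor of 336: compute 167^(336/q) for q ∈ {2, 3, 7}.
167^168 ≡ 1 (mod 337)  [q = 2: ≡ 1 ✗]
167^112 ≡ 128 (mod 337)  [q = 3: ≢ 1 ✓]
167^48 ≡ 64 (mod 337)  [q = 7: ≢ 1 ✓]
The check at q = 2 fails, so 167 generates a proper subgroup.

No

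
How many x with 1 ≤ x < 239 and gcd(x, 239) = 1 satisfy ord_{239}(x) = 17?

16

φ(239) = 239 − 1 = 238 = 2 · 7 · 17.
Since (Z/239Z)^× is cyclic of order 238, the number of elements of order d is φ(d) when d | 238 and 0 otherwise.
17 | 238, and φ(17) = 17 − 1 = 16.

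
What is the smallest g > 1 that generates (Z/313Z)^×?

10

φ(313) = 313 − 1 = 312 = 2^3 · 3 · 13.
Test candidates g = 2, 3, … against the prime factors q ∈ {2, 3, 13} of φ(313): g is a generator iff g^(312/q) ≢ 1 for every such q.
g = 2: 2^156 ≡ 1 — hits 1, so not a primitive root.
g = 3: 3^156 ≡ 1 — hits 1, so not a primitive root.
g = 4: 4^156 ≡ 1 — hits 1, so not a primitive root.
g = 5: 5^156 ≡ 312; 5^104 ≡ 1 — hits 1, so not a primitive root.
g = 6: 6^156 ≡ 1 — hits 1, so not a primitive root.
g = 7: 7^156 ≡ 312; 7^104 ≡ 1 — hits 1, so not a primitive root.
g = 8: 8^156 ≡ 1 — hits 1, so not a primitive root.
g = 9: 9^156 ≡ 1 — hits 1, so not a primitive root.
g = 10: 10^156 ≡ 312; 10^104 ≡ 214; 10^24 ≡ 103 — none is 1, so 10 is a primitive root.
Hence the least primitive root of 313 is 10.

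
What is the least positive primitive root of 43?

φ(43) = 43 − 1 = 42 = 2 · 3 · 7.
g is a primitive root iff g^(42/q) ≢ 1 (mod 43) for each prime q ∈ {2, 3, 7}.
g = 2: 2^21 ≡ 42; 2^14 ≡ 1 — hits 1, so not a primitive root.
g = 3: 3^21 ≡ 42; 3^14 ≡ 36; 3^6 ≡ 41 — none is 1, so 3 is a primitive root.
The smallest primitive root modulo 43 is 3.

3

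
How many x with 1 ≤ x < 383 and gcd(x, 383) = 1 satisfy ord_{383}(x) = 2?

1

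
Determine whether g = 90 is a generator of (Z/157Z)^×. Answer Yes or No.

No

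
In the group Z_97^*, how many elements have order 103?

0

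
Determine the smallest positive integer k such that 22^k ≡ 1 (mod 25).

20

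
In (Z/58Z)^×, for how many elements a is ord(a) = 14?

6

φ(58) = φ(2)·φ(29) = 1·28 = 28 = 2^2 · 7.
Since (Z/58Z)^× is cyclic of order 28, the number of elements of order d is φ(d) when d | 28 and 0 otherwise.
14 = 2 · 7 divides 28, and φ(14) = 6.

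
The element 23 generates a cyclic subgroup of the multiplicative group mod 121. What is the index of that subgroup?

10

Since 23 ∈ (Z/121Z)^×, its order divides φ(121) = φ(11^2) = 11·(11−1) = 110 = 2 · 5 · 11.
Divisors of 110: 1, 2, 5, 10, 11, 22, 55, 110.
Compute 23^d (mod 121) for the divisors d until we hit 1:
23^1 ≡ 23
23^2 ≡ 45
23^5 ≡ 111
23^10 ≡ 100
23^11 ≡ 1
Thus |⟨23⟩| = ord(23) = 11.
The index is φ(121) / ord(23) = 110 / 11 = 10.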